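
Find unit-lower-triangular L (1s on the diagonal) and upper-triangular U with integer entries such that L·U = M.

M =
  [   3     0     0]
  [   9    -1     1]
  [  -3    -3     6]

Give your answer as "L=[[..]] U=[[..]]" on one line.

L=[[1,0,0],[3,1,0],[-1,3,1]] U=[[3,0,0],[0,-1,1],[0,0,3]]

  R1 -= 3·R0 → [0,-1,1]
  R2 -= -1·R0 → [0,-3,6]
  R2 -= 3·R1 → [0,0,3]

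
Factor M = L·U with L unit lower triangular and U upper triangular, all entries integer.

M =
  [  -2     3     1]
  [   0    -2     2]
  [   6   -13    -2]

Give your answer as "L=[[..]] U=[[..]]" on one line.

  r1 -= 0·r0 → [0,-2,2]
  r2 -= -3·r0 → [0,-4,1]
  r2 -= 2·r1 → [0,0,-3]

L=[[1,0,0],[0,1,0],[-3,2,1]] U=[[-2,3,1],[0,-2,2],[0,0,-3]]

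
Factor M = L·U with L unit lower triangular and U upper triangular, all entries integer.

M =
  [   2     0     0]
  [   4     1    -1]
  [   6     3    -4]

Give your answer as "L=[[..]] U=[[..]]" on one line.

  r1 -= 2·r0 → [0,1,-1]
  r2 -= 3·r0 → [0,3,-4]
  r2 -= 3·r1 → [0,0,-1]

L=[[1,0,0],[2,1,0],[3,3,1]] U=[[2,0,0],[0,1,-1],[0,0,-1]]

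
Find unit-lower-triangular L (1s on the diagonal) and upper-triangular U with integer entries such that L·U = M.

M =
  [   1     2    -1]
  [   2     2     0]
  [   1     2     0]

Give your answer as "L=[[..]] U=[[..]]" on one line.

  r1 -= 2·r0 → [0,-2,2]
  r2 -= 1·r0 → [0,0,1]
  r2 -= 0·r1 → [0,0,1]

L=[[1,0,0],[2,1,0],[1,0,1]] U=[[1,2,-1],[0,-2,2],[0,0,1]]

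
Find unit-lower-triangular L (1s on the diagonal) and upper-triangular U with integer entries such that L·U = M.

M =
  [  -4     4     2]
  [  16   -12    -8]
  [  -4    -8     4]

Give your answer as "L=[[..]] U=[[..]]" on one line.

  row1 -= -4·row0 → [0,4,0]
  row2 -= 1·row0 → [0,-12,2]
  row2 -= -3·row1 → [0,0,2]

L=[[1,0,0],[-4,1,0],[1,-3,1]] U=[[-4,4,2],[0,4,0],[0,0,2]]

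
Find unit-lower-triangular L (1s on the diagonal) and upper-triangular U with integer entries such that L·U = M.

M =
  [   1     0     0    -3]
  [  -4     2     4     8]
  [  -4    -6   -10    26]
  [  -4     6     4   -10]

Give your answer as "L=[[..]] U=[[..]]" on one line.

  row1 -= -4·row0 → [0,2,4,-4]
  row2 -= -4·row0 → [0,-6,-10,14]
  row3 -= -4·row0 → [0,6,4,-22]
  row2 -= -3·row1 → [0,0,2,2]
  row3 -= 3·row1 → [0,0,-8,-10]
  row3 -= -4·row2 → [0,0,0,-2]

L=[[1,0,0,0],[-4,1,0,0],[-4,-3,1,0],[-4,3,-4,1]] U=[[1,0,0,-3],[0,2,4,-4],[0,0,2,2],[0,0,0,-2]]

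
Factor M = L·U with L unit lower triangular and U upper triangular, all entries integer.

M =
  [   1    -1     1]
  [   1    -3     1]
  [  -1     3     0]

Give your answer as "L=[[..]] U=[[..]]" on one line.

  R1 -= 1·R0 → [0,-2,0]
  R2 -= -1·R0 → [0,2,1]
  R2 -= -1·R1 → [0,0,1]

L=[[1,0,0],[1,1,0],[-1,-1,1]] U=[[1,-1,1],[0,-2,0],[0,0,1]]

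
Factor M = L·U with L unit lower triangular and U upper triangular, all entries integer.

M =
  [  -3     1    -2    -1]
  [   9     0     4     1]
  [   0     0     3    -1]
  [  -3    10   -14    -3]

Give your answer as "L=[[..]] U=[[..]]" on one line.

  R1 -= -3·R0 → [0,3,-2,-2]
  R2 -= 0·R0 → [0,0,3,-1]
  R3 -= 1·R0 → [0,9,-12,-2]
  R2 -= 0·R1 → [0,0,3,-1]
  R3 -= 3·R1 → [0,0,-6,4]
  R3 -= -2·R2 → [0,0,0,2]

L=[[1,0,0,0],[-3,1,0,0],[0,0,1,0],[1,3,-2,1]] U=[[-3,1,-2,-1],[0,3,-2,-2],[0,0,3,-1],[0,0,0,2]]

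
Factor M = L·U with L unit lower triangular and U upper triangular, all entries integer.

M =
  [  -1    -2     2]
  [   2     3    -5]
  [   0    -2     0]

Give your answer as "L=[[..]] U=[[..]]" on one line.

L=[[1,0,0],[-2,1,0],[0,2,1]] U=[[-1,-2,2],[0,-1,-1],[0,0,2]]

  row1 -= -2·row0 → [0,-1,-1]
  row2 -= 0·row0 → [0,-2,0]
  row2 -= 2·row1 → [0,0,2]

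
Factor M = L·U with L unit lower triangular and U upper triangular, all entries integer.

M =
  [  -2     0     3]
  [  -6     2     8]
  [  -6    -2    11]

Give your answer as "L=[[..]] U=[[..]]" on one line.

  row1 -= 3·row0 → [0,2,-1]
  row2 -= 3·row0 → [0,-2,2]
  row2 -= -1·row1 → [0,0,1]

L=[[1,0,0],[3,1,0],[3,-1,1]] U=[[-2,0,3],[0,2,-1],[0,0,1]]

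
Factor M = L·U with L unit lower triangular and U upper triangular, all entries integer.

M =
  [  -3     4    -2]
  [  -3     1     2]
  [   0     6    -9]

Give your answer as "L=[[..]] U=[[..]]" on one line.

  R1 -= 1·R0 → [0,-3,4]
  R2 -= 0·R0 → [0,6,-9]
  R2 -= -2·R1 → [0,0,-1]

L=[[1,0,0],[1,1,0],[0,-2,1]] U=[[-3,4,-2],[0,-3,4],[0,0,-1]]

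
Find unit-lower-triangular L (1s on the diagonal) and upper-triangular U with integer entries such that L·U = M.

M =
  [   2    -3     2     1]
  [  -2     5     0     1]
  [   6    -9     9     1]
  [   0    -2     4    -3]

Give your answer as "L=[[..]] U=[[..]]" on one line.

  r1 -= -1·r0 → [0,2,2,2]
  r2 -= 3·r0 → [0,0,3,-2]
  r3 -= 0·r0 → [0,-2,4,-3]
  r2 -= 0·r1 → [0,0,3,-2]
  r3 -= -1·r1 → [0,0,6,-1]
  r3 -= 2·r2 → [0,0,0,3]

L=[[1,0,0,0],[-1,1,0,0],[3,0,1,0],[0,-1,2,1]] U=[[2,-3,2,1],[0,2,2,2],[0,0,3,-2],[0,0,0,3]]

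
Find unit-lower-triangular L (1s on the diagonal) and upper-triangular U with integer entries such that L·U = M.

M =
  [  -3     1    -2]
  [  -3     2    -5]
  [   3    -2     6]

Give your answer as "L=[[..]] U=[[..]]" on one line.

L=[[1,0,0],[1,1,0],[-1,-1,1]] U=[[-3,1,-2],[0,1,-3],[0,0,1]]

  r1 -= 1·r0 → [0,1,-3]
  r2 -= -1·r0 → [0,-1,4]
  r2 -= -1·r1 → [0,0,1]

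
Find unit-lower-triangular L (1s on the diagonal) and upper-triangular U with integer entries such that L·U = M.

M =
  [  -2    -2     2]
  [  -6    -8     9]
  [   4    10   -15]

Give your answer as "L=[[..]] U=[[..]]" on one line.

L=[[1,0,0],[3,1,0],[-2,-3,1]] U=[[-2,-2,2],[0,-2,3],[0,0,-2]]

  R1 -= 3·R0 → [0,-2,3]
  R2 -= -2·R0 → [0,6,-11]
  R2 -= -3·R1 → [0,0,-2]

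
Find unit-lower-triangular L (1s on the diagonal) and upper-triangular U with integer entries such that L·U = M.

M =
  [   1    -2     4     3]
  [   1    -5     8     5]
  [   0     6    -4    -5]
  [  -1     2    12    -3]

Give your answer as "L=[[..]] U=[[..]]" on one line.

L=[[1,0,0,0],[1,1,0,0],[0,-2,1,0],[-1,0,4,1]] U=[[1,-2,4,3],[0,-3,4,2],[0,0,4,-1],[0,0,0,4]]

  row1 -= 1·row0 → [0,-3,4,2]
  row2 -= 0·row0 → [0,6,-4,-5]
  row3 -= -1·row0 → [0,0,16,0]
  row2 -= -2·row1 → [0,0,4,-1]
  row3 -= 0·row1 → [0,0,16,0]
  row3 -= 4·row2 → [0,0,0,4]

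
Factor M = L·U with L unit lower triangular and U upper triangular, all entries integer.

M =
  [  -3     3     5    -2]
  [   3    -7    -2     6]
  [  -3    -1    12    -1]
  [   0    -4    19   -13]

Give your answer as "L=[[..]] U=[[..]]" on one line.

L=[[1,0,0,0],[-1,1,0,0],[1,1,1,0],[0,1,4,1]] U=[[-3,3,5,-2],[0,-4,3,4],[0,0,4,-3],[0,0,0,-5]]

  r1 -= -1·r0 → [0,-4,3,4]
  r2 -= 1·r0 → [0,-4,7,1]
  r3 -= 0·r0 → [0,-4,19,-13]
  r2 -= 1·r1 → [0,0,4,-3]
  r3 -= 1·r1 → [0,0,16,-17]
  r3 -= 4·r2 → [0,0,0,-5]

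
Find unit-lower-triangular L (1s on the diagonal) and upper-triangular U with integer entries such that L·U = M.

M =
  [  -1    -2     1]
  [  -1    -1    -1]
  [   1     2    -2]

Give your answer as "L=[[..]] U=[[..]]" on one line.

  R1 -= 1·R0 → [0,1,-2]
  R2 -= -1·R0 → [0,0,-1]
  R2 -= 0·R1 → [0,0,-1]

L=[[1,0,0],[1,1,0],[-1,0,1]] U=[[-1,-2,1],[0,1,-2],[0,0,-1]]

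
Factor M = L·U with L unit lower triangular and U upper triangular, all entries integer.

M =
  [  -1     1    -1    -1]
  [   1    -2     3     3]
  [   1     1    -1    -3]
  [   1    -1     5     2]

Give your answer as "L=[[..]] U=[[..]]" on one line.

L=[[1,0,0,0],[-1,1,0,0],[-1,-2,1,0],[-1,0,2,1]] U=[[-1,1,-1,-1],[0,-1,2,2],[0,0,2,0],[0,0,0,1]]

  row1 -= -1·row0 → [0,-1,2,2]
  row2 -= -1·row0 → [0,2,-2,-4]
  row3 -= -1·row0 → [0,0,4,1]
  row2 -= -2·row1 → [0,0,2,0]
  row3 -= 0·row1 → [0,0,4,1]
  row3 -= 2·row2 → [0,0,0,1]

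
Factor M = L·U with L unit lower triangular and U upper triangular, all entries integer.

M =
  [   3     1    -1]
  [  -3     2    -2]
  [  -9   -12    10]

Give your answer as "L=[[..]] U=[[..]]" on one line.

L=[[1,0,0],[-1,1,0],[-3,-3,1]] U=[[3,1,-1],[0,3,-3],[0,0,-2]]

  R1 -= -1·R0 → [0,3,-3]
  R2 -= -3·R0 → [0,-9,7]
  R2 -= -3·R1 → [0,0,-2]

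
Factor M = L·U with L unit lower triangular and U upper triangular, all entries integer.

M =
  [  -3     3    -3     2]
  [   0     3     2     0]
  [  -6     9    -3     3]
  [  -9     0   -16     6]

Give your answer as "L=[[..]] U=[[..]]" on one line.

  R1 -= 0·R0 → [0,3,2,0]
  R2 -= 2·R0 → [0,3,3,-1]
  R3 -= 3·R0 → [0,-9,-7,0]
  R2 -= 1·R1 → [0,0,1,-1]
  R3 -= -3·R1 → [0,0,-1,0]
  R3 -= -1·R2 → [0,0,0,-1]

L=[[1,0,0,0],[0,1,0,0],[2,1,1,0],[3,-3,-1,1]] U=[[-3,3,-3,2],[0,3,2,0],[0,0,1,-1],[0,0,0,-1]]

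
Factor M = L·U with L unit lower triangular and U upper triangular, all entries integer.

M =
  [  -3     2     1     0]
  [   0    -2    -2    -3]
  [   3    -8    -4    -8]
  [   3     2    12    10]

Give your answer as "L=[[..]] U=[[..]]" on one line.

  R1 -= 0·R0 → [0,-2,-2,-3]
  R2 -= -1·R0 → [0,-6,-3,-8]
  R3 -= -1·R0 → [0,4,13,10]
  R2 -= 3·R1 → [0,0,3,1]
  R3 -= -2·R1 → [0,0,9,4]
  R3 -= 3·R2 → [0,0,0,1]

L=[[1,0,0,0],[0,1,0,0],[-1,3,1,0],[-1,-2,3,1]] U=[[-3,2,1,0],[0,-2,-2,-3],[0,0,3,1],[0,0,0,1]]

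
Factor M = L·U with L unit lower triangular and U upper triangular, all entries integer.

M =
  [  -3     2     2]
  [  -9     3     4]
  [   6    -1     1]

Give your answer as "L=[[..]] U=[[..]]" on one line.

  R1 -= 3·R0 → [0,-3,-2]
  R2 -= -2·R0 → [0,3,5]
  R2 -= -1·R1 → [0,0,3]

L=[[1,0,0],[3,1,0],[-2,-1,1]] U=[[-3,2,2],[0,-3,-2],[0,0,3]]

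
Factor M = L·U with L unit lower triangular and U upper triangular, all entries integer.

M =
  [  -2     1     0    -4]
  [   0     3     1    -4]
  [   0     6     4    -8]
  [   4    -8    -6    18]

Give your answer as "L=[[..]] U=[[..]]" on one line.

  row1 -= 0·row0 → [0,3,1,-4]
  row2 -= 0·row0 → [0,6,4,-8]
  row3 -= -2·row0 → [0,-6,-6,10]
  row2 -= 2·row1 → [0,0,2,0]
  row3 -= -2·row1 → [0,0,-4,2]
  row3 -= -2·row2 → [0,0,0,2]

L=[[1,0,0,0],[0,1,0,0],[0,2,1,0],[-2,-2,-2,1]] U=[[-2,1,0,-4],[0,3,1,-4],[0,0,2,0],[0,0,0,2]]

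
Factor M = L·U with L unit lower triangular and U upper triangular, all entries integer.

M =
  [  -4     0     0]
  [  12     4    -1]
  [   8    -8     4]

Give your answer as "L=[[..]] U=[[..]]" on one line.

  r1 -= -3·r0 → [0,4,-1]
  r2 -= -2·r0 → [0,-8,4]
  r2 -= -2·r1 → [0,0,2]

L=[[1,0,0],[-3,1,0],[-2,-2,1]] U=[[-4,0,0],[0,4,-1],[0,0,2]]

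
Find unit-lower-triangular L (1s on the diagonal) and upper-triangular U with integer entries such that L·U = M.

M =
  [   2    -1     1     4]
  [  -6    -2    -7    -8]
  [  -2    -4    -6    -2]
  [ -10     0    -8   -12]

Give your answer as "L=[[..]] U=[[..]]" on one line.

L=[[1,0,0,0],[-3,1,0,0],[-1,1,1,0],[-5,1,-1,1]] U=[[2,-1,1,4],[0,-5,-4,4],[0,0,-1,-2],[0,0,0,2]]

  r1 -= -3·r0 → [0,-5,-4,4]
  r2 -= -1·r0 → [0,-5,-5,2]
  r3 -= -5·r0 → [0,-5,-3,8]
  r2 -= 1·r1 → [0,0,-1,-2]
  r3 -= 1·r1 → [0,0,1,4]
  r3 -= -1·r2 → [0,0,0,2]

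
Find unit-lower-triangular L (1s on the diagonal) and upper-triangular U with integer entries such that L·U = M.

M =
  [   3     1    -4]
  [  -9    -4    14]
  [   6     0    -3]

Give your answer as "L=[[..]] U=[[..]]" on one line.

  r1 -= -3·r0 → [0,-1,2]
  r2 -= 2·r0 → [0,-2,5]
  r2 -= 2·r1 → [0,0,1]

L=[[1,0,0],[-3,1,0],[2,2,1]] U=[[3,1,-4],[0,-1,2],[0,0,1]]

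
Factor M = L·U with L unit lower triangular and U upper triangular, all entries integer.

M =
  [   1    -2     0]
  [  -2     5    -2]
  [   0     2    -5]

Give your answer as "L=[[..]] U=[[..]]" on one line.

  row1 -= -2·row0 → [0,1,-2]
  row2 -= 0·row0 → [0,2,-5]
  row2 -= 2·row1 → [0,0,-1]

L=[[1,0,0],[-2,1,0],[0,2,1]] U=[[1,-2,0],[0,1,-2],[0,0,-1]]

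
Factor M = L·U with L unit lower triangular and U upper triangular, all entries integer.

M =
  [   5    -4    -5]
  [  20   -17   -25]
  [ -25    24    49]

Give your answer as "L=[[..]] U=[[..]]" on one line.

  R1 -= 4·R0 → [0,-1,-5]
  R2 -= -5·R0 → [0,4,24]
  R2 -= -4·R1 → [0,0,4]

L=[[1,0,0],[4,1,0],[-5,-4,1]] U=[[5,-4,-5],[0,-1,-5],[0,0,4]]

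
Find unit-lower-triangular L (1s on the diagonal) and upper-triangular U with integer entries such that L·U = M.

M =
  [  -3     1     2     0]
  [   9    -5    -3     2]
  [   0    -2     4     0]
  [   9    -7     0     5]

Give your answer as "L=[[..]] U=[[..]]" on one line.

  r1 -= -3·r0 → [0,-2,3,2]
  r2 -= 0·r0 → [0,-2,4,0]
  r3 -= -3·r0 → [0,-4,6,5]
  r2 -= 1·r1 → [0,0,1,-2]
  r3 -= 2·r1 → [0,0,0,1]
  r3 -= 0·r2 → [0,0,0,1]

L=[[1,0,0,0],[-3,1,0,0],[0,1,1,0],[-3,2,0,1]] U=[[-3,1,2,0],[0,-2,3,2],[0,0,1,-2],[0,0,0,1]]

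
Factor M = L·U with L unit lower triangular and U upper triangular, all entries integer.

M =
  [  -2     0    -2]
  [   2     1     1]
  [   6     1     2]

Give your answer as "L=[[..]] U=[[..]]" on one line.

L=[[1,0,0],[-1,1,0],[-3,1,1]] U=[[-2,0,-2],[0,1,-1],[0,0,-3]]

  r1 -= -1·r0 → [0,1,-1]
  r2 -= -3·r0 → [0,1,-4]
  r2 -= 1·r1 → [0,0,-3]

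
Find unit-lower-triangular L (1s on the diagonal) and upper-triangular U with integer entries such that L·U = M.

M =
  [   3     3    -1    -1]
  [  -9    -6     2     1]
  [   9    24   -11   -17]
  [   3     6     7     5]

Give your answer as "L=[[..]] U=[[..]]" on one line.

  R1 -= -3·R0 → [0,3,-1,-2]
  R2 -= 3·R0 → [0,15,-8,-14]
  R3 -= 1·R0 → [0,3,8,6]
  R2 -= 5·R1 → [0,0,-3,-4]
  R3 -= 1·R1 → [0,0,9,8]
  R3 -= -3·R2 → [0,0,0,-4]

L=[[1,0,0,0],[-3,1,0,0],[3,5,1,0],[1,1,-3,1]] U=[[3,3,-1,-1],[0,3,-1,-2],[0,0,-3,-4],[0,0,0,-4]]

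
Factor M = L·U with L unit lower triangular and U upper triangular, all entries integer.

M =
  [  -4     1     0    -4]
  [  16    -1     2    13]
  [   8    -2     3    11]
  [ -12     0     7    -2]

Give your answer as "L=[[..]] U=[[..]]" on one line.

L=[[1,0,0,0],[-4,1,0,0],[-2,0,1,0],[3,-1,3,1]] U=[[-4,1,0,-4],[0,3,2,-3],[0,0,3,3],[0,0,0,-2]]

  R1 -= -4·R0 → [0,3,2,-3]
  R2 -= -2·R0 → [0,0,3,3]
  R3 -= 3·R0 → [0,-3,7,10]
  R2 -= 0·R1 → [0,0,3,3]
  R3 -= -1·R1 → [0,0,9,7]
  R3 -= 3·R2 → [0,0,0,-2]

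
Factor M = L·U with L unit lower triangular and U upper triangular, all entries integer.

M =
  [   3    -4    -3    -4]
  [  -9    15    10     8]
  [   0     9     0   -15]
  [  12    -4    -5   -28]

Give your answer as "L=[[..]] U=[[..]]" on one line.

  r1 -= -3·r0 → [0,3,1,-4]
  r2 -= 0·r0 → [0,9,0,-15]
  r3 -= 4·r0 → [0,12,7,-12]
  r2 -= 3·r1 → [0,0,-3,-3]
  r3 -= 4·r1 → [0,0,3,4]
  r3 -= -1·r2 → [0,0,0,1]

L=[[1,0,0,0],[-3,1,0,0],[0,3,1,0],[4,4,-1,1]] U=[[3,-4,-3,-4],[0,3,1,-4],[0,0,-3,-3],[0,0,0,1]]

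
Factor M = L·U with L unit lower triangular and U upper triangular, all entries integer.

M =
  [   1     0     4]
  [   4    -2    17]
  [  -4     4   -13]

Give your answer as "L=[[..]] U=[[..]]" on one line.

L=[[1,0,0],[4,1,0],[-4,-2,1]] U=[[1,0,4],[0,-2,1],[0,0,5]]

  r1 -= 4·r0 → [0,-2,1]
  r2 -= -4·r0 → [0,4,3]
  r2 -= -2·r1 → [0,0,5]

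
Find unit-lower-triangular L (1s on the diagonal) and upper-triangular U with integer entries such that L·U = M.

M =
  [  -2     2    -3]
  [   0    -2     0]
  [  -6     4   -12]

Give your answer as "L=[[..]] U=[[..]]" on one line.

L=[[1,0,0],[0,1,0],[3,1,1]] U=[[-2,2,-3],[0,-2,0],[0,0,-3]]

  row1 -= 0·row0 → [0,-2,0]
  row2 -= 3·row0 → [0,-2,-3]
  row2 -= 1·row1 → [0,0,-3]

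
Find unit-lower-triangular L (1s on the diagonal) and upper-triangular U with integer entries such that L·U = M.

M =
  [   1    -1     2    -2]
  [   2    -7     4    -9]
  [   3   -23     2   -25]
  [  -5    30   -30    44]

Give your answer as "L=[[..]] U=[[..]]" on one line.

  R1 -= 2·R0 → [0,-5,0,-5]
  R2 -= 3·R0 → [0,-20,-4,-19]
  R3 -= -5·R0 → [0,25,-20,34]
  R2 -= 4·R1 → [0,0,-4,1]
  R3 -= -5·R1 → [0,0,-20,9]
  R3 -= 5·R2 → [0,0,0,4]

L=[[1,0,0,0],[2,1,0,0],[3,4,1,0],[-5,-5,5,1]] U=[[1,-1,2,-2],[0,-5,0,-5],[0,0,-4,1],[0,0,0,4]]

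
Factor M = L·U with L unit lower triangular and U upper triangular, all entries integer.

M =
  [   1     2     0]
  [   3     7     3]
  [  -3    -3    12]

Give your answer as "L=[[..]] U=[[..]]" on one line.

L=[[1,0,0],[3,1,0],[-3,3,1]] U=[[1,2,0],[0,1,3],[0,0,3]]

  row1 -= 3·row0 → [0,1,3]
  row2 -= -3·row0 → [0,3,12]
  row2 -= 3·row1 → [0,0,3]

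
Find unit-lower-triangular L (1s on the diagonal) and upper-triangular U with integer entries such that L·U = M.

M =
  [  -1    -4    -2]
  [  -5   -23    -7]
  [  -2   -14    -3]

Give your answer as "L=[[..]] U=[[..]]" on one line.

L=[[1,0,0],[5,1,0],[2,2,1]] U=[[-1,-4,-2],[0,-3,3],[0,0,-5]]

  row1 -= 5·row0 → [0,-3,3]
  row2 -= 2·row0 → [0,-6,1]
  row2 -= 2·row1 → [0,0,-5]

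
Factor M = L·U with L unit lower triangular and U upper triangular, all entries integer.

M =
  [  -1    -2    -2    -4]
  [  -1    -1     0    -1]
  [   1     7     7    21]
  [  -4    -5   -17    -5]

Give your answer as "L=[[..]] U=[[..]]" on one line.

L=[[1,0,0,0],[1,1,0,0],[-1,5,1,0],[4,3,3,1]] U=[[-1,-2,-2,-4],[0,1,2,3],[0,0,-5,2],[0,0,0,-4]]

  r1 -= 1·r0 → [0,1,2,3]
  r2 -= -1·r0 → [0,5,5,17]
  r3 -= 4·r0 → [0,3,-9,11]
  r2 -= 5·r1 → [0,0,-5,2]
  r3 -= 3·r1 → [0,0,-15,2]
  r3 -= 3·r2 → [0,0,0,-4]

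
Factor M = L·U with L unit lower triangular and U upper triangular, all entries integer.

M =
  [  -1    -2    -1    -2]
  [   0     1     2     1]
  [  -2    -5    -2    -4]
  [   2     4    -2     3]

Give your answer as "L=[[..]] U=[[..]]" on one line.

  row1 -= 0·row0 → [0,1,2,1]
  row2 -= 2·row0 → [0,-1,0,0]
  row3 -= -2·row0 → [0,0,-4,-1]
  row2 -= -1·row1 → [0,0,2,1]
  row3 -= 0·row1 → [0,0,-4,-1]
  row3 -= -2·row2 → [0,0,0,1]

L=[[1,0,0,0],[0,1,0,0],[2,-1,1,0],[-2,0,-2,1]] U=[[-1,-2,-1,-2],[0,1,2,1],[0,0,2,1],[0,0,0,1]]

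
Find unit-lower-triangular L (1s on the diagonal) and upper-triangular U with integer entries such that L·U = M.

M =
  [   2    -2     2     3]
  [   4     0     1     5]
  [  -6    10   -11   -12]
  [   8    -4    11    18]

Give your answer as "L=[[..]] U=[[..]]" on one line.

  row1 -= 2·row0 → [0,4,-3,-1]
  row2 -= -3·row0 → [0,4,-5,-3]
  row3 -= 4·row0 → [0,4,3,6]
  row2 -= 1·row1 → [0,0,-2,-2]
  row3 -= 1·row1 → [0,0,6,7]
  row3 -= -3·row2 → [0,0,0,1]

L=[[1,0,0,0],[2,1,0,0],[-3,1,1,0],[4,1,-3,1]] U=[[2,-2,2,3],[0,4,-3,-1],[0,0,-2,-2],[0,0,0,1]]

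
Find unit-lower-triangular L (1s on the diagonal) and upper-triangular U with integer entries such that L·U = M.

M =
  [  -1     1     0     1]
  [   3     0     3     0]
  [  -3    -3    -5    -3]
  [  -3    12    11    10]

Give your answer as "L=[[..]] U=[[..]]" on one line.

L=[[1,0,0,0],[-3,1,0,0],[3,-2,1,0],[3,3,2,1]] U=[[-1,1,0,1],[0,3,3,3],[0,0,1,0],[0,0,0,-2]]

  r1 -= -3·r0 → [0,3,3,3]
  r2 -= 3·r0 → [0,-6,-5,-6]
  r3 -= 3·r0 → [0,9,11,7]
  r2 -= -2·r1 → [0,0,1,0]
  r3 -= 3·r1 → [0,0,2,-2]
  r3 -= 2·r2 → [0,0,0,-2]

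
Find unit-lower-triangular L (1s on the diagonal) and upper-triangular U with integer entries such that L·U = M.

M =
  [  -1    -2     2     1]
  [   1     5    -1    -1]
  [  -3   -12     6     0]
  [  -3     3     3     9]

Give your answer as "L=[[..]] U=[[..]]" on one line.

  R1 -= -1·R0 → [0,3,1,0]
  R2 -= 3·R0 → [0,-6,0,-3]
  R3 -= 3·R0 → [0,9,-3,6]
  R2 -= -2·R1 → [0,0,2,-3]
  R3 -= 3·R1 → [0,0,-6,6]
  R3 -= -3·R2 → [0,0,0,-3]

L=[[1,0,0,0],[-1,1,0,0],[3,-2,1,0],[3,3,-3,1]] U=[[-1,-2,2,1],[0,3,1,0],[0,0,2,-3],[0,0,0,-3]]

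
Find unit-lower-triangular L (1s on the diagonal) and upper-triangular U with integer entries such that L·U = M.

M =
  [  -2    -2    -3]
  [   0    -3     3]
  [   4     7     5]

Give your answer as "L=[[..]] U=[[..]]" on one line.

L=[[1,0,0],[0,1,0],[-2,-1,1]] U=[[-2,-2,-3],[0,-3,3],[0,0,2]]

  r1 -= 0·r0 → [0,-3,3]
  r2 -= -2·r0 → [0,3,-1]
  r2 -= -1·r1 → [0,0,2]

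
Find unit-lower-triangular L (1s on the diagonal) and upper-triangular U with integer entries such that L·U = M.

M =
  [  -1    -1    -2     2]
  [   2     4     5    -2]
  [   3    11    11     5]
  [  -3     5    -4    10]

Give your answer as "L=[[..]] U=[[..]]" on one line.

  row1 -= -2·row0 → [0,2,1,2]
  row2 -= -3·row0 → [0,8,5,11]
  row3 -= 3·row0 → [0,8,2,4]
  row2 -= 4·row1 → [0,0,1,3]
  row3 -= 4·row1 → [0,0,-2,-4]
  row3 -= -2·row2 → [0,0,0,2]

L=[[1,0,0,0],[-2,1,0,0],[-3,4,1,0],[3,4,-2,1]] U=[[-1,-1,-2,2],[0,2,1,2],[0,0,1,3],[0,0,0,2]]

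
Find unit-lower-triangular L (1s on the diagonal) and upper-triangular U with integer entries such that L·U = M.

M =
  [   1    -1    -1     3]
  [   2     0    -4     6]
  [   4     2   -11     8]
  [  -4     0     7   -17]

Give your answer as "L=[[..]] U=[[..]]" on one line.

L=[[1,0,0,0],[2,1,0,0],[4,3,1,0],[-4,-2,1,1]] U=[[1,-1,-1,3],[0,2,-2,0],[0,0,-1,-4],[0,0,0,-1]]

  row1 -= 2·row0 → [0,2,-2,0]
  row2 -= 4·row0 → [0,6,-7,-4]
  row3 -= -4·row0 → [0,-4,3,-5]
  row2 -= 3·row1 → [0,0,-1,-4]
  row3 -= -2·row1 → [0,0,-1,-5]
  row3 -= 1·row2 → [0,0,0,-1]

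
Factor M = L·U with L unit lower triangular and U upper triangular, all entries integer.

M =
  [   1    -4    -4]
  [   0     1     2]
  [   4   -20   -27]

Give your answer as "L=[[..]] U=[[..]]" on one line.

  R1 -= 0·R0 → [0,1,2]
  R2 -= 4·R0 → [0,-4,-11]
  R2 -= -4·R1 → [0,0,-3]

L=[[1,0,0],[0,1,0],[4,-4,1]] U=[[1,-4,-4],[0,1,2],[0,0,-3]]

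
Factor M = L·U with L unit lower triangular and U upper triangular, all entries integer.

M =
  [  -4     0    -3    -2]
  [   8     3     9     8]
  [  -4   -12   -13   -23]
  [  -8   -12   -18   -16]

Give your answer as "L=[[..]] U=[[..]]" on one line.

  row1 -= -2·row0 → [0,3,3,4]
  row2 -= 1·row0 → [0,-12,-10,-21]
  row3 -= 2·row0 → [0,-12,-12,-12]
  row2 -= -4·row1 → [0,0,2,-5]
  row3 -= -4·row1 → [0,0,0,4]
  row3 -= 0·row2 → [0,0,0,4]

L=[[1,0,0,0],[-2,1,0,0],[1,-4,1,0],[2,-4,0,1]] U=[[-4,0,-3,-2],[0,3,3,4],[0,0,2,-5],[0,0,0,4]]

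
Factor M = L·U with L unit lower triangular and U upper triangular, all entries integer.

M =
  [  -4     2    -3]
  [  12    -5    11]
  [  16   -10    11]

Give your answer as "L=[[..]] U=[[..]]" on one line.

  R1 -= -3·R0 → [0,1,2]
  R2 -= -4·R0 → [0,-2,-1]
  R2 -= -2·R1 → [0,0,3]

L=[[1,0,0],[-3,1,0],[-4,-2,1]] U=[[-4,2,-3],[0,1,2],[0,0,3]]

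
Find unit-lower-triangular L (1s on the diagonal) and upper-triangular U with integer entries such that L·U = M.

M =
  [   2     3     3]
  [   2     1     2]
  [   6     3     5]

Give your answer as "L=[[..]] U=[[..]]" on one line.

  row1 -= 1·row0 → [0,-2,-1]
  row2 -= 3·row0 → [0,-6,-4]
  row2 -= 3·row1 → [0,0,-1]

L=[[1,0,0],[1,1,0],[3,3,1]] U=[[2,3,3],[0,-2,-1],[0,0,-1]]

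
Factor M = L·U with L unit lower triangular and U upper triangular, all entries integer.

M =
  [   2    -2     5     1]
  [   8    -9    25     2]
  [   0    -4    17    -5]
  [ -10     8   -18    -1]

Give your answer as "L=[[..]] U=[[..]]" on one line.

  R1 -= 4·R0 → [0,-1,5,-2]
  R2 -= 0·R0 → [0,-4,17,-5]
  R3 -= -5·R0 → [0,-2,7,4]
  R2 -= 4·R1 → [0,0,-3,3]
  R3 -= 2·R1 → [0,0,-3,8]
  R3 -= 1·R2 → [0,0,0,5]

L=[[1,0,0,0],[4,1,0,0],[0,4,1,0],[-5,2,1,1]] U=[[2,-2,5,1],[0,-1,5,-2],[0,0,-3,3],[0,0,0,5]]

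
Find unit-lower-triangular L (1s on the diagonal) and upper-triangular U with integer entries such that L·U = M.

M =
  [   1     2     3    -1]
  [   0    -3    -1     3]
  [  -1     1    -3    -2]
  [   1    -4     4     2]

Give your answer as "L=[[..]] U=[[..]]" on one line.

L=[[1,0,0,0],[0,1,0,0],[-1,-1,1,0],[1,2,-3,1]] U=[[1,2,3,-1],[0,-3,-1,3],[0,0,-1,0],[0,0,0,-3]]

  row1 -= 0·row0 → [0,-3,-1,3]
  row2 -= -1·row0 → [0,3,0,-3]
  row3 -= 1·row0 → [0,-6,1,3]
  row2 -= -1·row1 → [0,0,-1,0]
  row3 -= 2·row1 → [0,0,3,-3]
  row3 -= -3·row2 → [0,0,0,-3]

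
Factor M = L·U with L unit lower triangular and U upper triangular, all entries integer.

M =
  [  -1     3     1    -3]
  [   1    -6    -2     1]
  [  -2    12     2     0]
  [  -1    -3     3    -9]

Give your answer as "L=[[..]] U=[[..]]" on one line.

  r1 -= -1·r0 → [0,-3,-1,-2]
  r2 -= 2·r0 → [0,6,0,6]
  r3 -= 1·r0 → [0,-6,2,-6]
  r2 -= -2·r1 → [0,0,-2,2]
  r3 -= 2·r1 → [0,0,4,-2]
  r3 -= -2·r2 → [0,0,0,2]

L=[[1,0,0,0],[-1,1,0,0],[2,-2,1,0],[1,2,-2,1]] U=[[-1,3,1,-3],[0,-3,-1,-2],[0,0,-2,2],[0,0,0,2]]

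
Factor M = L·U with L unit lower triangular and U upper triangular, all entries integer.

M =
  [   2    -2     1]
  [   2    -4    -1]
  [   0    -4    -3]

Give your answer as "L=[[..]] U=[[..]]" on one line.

  row1 -= 1·row0 → [0,-2,-2]
  row2 -= 0·row0 → [0,-4,-3]
  row2 -= 2·row1 → [0,0,1]

L=[[1,0,0],[1,1,0],[0,2,1]] U=[[2,-2,1],[0,-2,-2],[0,0,1]]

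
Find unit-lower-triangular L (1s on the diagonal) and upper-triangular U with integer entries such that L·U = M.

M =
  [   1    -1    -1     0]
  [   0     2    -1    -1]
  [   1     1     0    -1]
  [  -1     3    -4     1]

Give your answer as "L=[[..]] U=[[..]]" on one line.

  R1 -= 0·R0 → [0,2,-1,-1]
  R2 -= 1·R0 → [0,2,1,-1]
  R3 -= -1·R0 → [0,2,-5,1]
  R2 -= 1·R1 → [0,0,2,0]
  R3 -= 1·R1 → [0,0,-4,2]
  R3 -= -2·R2 → [0,0,0,2]

L=[[1,0,0,0],[0,1,0,0],[1,1,1,0],[-1,1,-2,1]] U=[[1,-1,-1,0],[0,2,-1,-1],[0,0,2,0],[0,0,0,2]]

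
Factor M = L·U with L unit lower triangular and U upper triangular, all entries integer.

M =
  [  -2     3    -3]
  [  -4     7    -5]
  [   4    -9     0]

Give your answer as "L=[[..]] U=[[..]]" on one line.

  R1 -= 2·R0 → [0,1,1]
  R2 -= -2·R0 → [0,-3,-6]
  R2 -= -3·R1 → [0,0,-3]

L=[[1,0,0],[2,1,0],[-2,-3,1]] U=[[-2,3,-3],[0,1,1],[0,0,-3]]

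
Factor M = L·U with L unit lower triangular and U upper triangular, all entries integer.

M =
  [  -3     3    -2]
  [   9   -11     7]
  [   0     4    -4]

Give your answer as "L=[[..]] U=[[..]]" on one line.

  row1 -= -3·row0 → [0,-2,1]
  row2 -= 0·row0 → [0,4,-4]
  row2 -= -2·row1 → [0,0,-2]

L=[[1,0,0],[-3,1,0],[0,-2,1]] U=[[-3,3,-2],[0,-2,1],[0,0,-2]]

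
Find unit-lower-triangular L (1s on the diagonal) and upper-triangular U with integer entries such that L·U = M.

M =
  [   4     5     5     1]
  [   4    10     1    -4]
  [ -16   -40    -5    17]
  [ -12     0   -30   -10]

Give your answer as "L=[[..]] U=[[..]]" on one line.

L=[[1,0,0,0],[1,1,0,0],[-4,-4,1,0],[-3,3,3,1]] U=[[4,5,5,1],[0,5,-4,-5],[0,0,-1,1],[0,0,0,5]]

  row1 -= 1·row0 → [0,5,-4,-5]
  row2 -= -4·row0 → [0,-20,15,21]
  row3 -= -3·row0 → [0,15,-15,-7]
  row2 -= -4·row1 → [0,0,-1,1]
  row3 -= 3·row1 → [0,0,-3,8]
  row3 -= 3·row2 → [0,0,0,5]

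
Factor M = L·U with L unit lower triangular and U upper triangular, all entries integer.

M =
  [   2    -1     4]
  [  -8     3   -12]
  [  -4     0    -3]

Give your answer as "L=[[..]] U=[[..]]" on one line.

L=[[1,0,0],[-4,1,0],[-2,2,1]] U=[[2,-1,4],[0,-1,4],[0,0,-3]]

  R1 -= -4·R0 → [0,-1,4]
  R2 -= -2·R0 → [0,-2,5]
  R2 -= 2·R1 → [0,0,-3]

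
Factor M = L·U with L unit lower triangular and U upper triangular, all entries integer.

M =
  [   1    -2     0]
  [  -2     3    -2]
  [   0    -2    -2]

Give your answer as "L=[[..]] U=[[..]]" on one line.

  R1 -= -2·R0 → [0,-1,-2]
  R2 -= 0·R0 → [0,-2,-2]
  R2 -= 2·R1 → [0,0,2]

L=[[1,0,0],[-2,1,0],[0,2,1]] U=[[1,-2,0],[0,-1,-2],[0,0,2]]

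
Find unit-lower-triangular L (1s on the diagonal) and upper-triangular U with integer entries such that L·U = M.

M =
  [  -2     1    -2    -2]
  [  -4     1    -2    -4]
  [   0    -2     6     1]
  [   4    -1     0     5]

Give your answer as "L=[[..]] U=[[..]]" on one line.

  row1 -= 2·row0 → [0,-1,2,0]
  row2 -= 0·row0 → [0,-2,6,1]
  row3 -= -2·row0 → [0,1,-4,1]
  row2 -= 2·row1 → [0,0,2,1]
  row3 -= -1·row1 → [0,0,-2,1]
  row3 -= -1·row2 → [0,0,0,2]

L=[[1,0,0,0],[2,1,0,0],[0,2,1,0],[-2,-1,-1,1]] U=[[-2,1,-2,-2],[0,-1,2,0],[0,0,2,1],[0,0,0,2]]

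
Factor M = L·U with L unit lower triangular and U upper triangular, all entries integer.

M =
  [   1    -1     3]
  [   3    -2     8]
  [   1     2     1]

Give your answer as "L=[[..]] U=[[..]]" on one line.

  R1 -= 3·R0 → [0,1,-1]
  R2 -= 1·R0 → [0,3,-2]
  R2 -= 3·R1 → [0,0,1]

L=[[1,0,0],[3,1,0],[1,3,1]] U=[[1,-1,3],[0,1,-1],[0,0,1]]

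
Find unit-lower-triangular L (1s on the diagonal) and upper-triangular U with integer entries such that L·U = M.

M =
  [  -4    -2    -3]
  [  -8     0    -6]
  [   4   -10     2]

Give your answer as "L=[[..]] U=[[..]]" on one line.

L=[[1,0,0],[2,1,0],[-1,-3,1]] U=[[-4,-2,-3],[0,4,0],[0,0,-1]]

  r1 -= 2·r0 → [0,4,0]
  r2 -= -1·r0 → [0,-12,-1]
  r2 -= -3·r1 → [0,0,-1]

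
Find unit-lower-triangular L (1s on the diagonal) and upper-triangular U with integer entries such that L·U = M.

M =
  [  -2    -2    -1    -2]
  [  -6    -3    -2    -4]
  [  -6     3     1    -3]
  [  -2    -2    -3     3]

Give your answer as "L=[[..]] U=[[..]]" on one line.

L=[[1,0,0,0],[3,1,0,0],[3,3,1,0],[1,0,-2,1]] U=[[-2,-2,-1,-2],[0,3,1,2],[0,0,1,-3],[0,0,0,-1]]

  row1 -= 3·row0 → [0,3,1,2]
  row2 -= 3·row0 → [0,9,4,3]
  row3 -= 1·row0 → [0,0,-2,5]
  row2 -= 3·row1 → [0,0,1,-3]
  row3 -= 0·row1 → [0,0,-2,5]
  row3 -= -2·row2 → [0,0,0,-1]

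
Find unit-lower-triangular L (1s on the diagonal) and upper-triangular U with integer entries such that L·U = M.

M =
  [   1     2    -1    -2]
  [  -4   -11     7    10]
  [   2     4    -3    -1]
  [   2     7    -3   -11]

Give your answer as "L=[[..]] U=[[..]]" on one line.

  R1 -= -4·R0 → [0,-3,3,2]
  R2 -= 2·R0 → [0,0,-1,3]
  R3 -= 2·R0 → [0,3,-1,-7]
  R2 -= 0·R1 → [0,0,-1,3]
  R3 -= -1·R1 → [0,0,2,-5]
  R3 -= -2·R2 → [0,0,0,1]

L=[[1,0,0,0],[-4,1,0,0],[2,0,1,0],[2,-1,-2,1]] U=[[1,2,-1,-2],[0,-3,3,2],[0,0,-1,3],[0,0,0,1]]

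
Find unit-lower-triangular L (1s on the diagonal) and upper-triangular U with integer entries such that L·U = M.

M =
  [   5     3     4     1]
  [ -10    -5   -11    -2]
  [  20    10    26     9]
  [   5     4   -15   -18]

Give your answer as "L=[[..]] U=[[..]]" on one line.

L=[[1,0,0,0],[-2,1,0,0],[4,-2,1,0],[1,1,-4,1]] U=[[5,3,4,1],[0,1,-3,0],[0,0,4,5],[0,0,0,1]]

  row1 -= -2·row0 → [0,1,-3,0]
  row2 -= 4·row0 → [0,-2,10,5]
  row3 -= 1·row0 → [0,1,-19,-19]
  row2 -= -2·row1 → [0,0,4,5]
  row3 -= 1·row1 → [0,0,-16,-19]
  row3 -= -4·row2 → [0,0,0,1]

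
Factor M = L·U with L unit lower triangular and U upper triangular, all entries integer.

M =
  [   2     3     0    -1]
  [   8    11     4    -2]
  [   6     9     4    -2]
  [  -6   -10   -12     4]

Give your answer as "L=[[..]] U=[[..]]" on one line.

  row1 -= 4·row0 → [0,-1,4,2]
  row2 -= 3·row0 → [0,0,4,1]
  row3 -= -3·row0 → [0,-1,-12,1]
  row2 -= 0·row1 → [0,0,4,1]
  row3 -= 1·row1 → [0,0,-16,-1]
  row3 -= -4·row2 → [0,0,0,3]

L=[[1,0,0,0],[4,1,0,0],[3,0,1,0],[-3,1,-4,1]] U=[[2,3,0,-1],[0,-1,4,2],[0,0,4,1],[0,0,0,3]]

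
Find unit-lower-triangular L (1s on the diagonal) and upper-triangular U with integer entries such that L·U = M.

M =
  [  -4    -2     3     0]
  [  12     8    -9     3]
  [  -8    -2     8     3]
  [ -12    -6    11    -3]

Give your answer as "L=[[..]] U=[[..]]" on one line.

  R1 -= -3·R0 → [0,2,0,3]
  R2 -= 2·R0 → [0,2,2,3]
  R3 -= 3·R0 → [0,0,2,-3]
  R2 -= 1·R1 → [0,0,2,0]
  R3 -= 0·R1 → [0,0,2,-3]
  R3 -= 1·R2 → [0,0,0,-3]

L=[[1,0,0,0],[-3,1,0,0],[2,1,1,0],[3,0,1,1]] U=[[-4,-2,3,0],[0,2,0,3],[0,0,2,0],[0,0,0,-3]]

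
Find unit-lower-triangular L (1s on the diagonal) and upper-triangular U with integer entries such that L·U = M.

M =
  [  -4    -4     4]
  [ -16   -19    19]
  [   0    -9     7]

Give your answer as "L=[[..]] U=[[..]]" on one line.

  row1 -= 4·row0 → [0,-3,3]
  row2 -= 0·row0 → [0,-9,7]
  row2 -= 3·row1 → [0,0,-2]

L=[[1,0,0],[4,1,0],[0,3,1]] U=[[-4,-4,4],[0,-3,3],[0,0,-2]]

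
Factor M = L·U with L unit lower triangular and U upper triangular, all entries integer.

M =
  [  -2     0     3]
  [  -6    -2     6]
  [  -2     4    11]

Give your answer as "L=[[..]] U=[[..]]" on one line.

L=[[1,0,0],[3,1,0],[1,-2,1]] U=[[-2,0,3],[0,-2,-3],[0,0,2]]

  r1 -= 3·r0 → [0,-2,-3]
  r2 -= 1·r0 → [0,4,8]
  r2 -= -2·r1 → [0,0,2]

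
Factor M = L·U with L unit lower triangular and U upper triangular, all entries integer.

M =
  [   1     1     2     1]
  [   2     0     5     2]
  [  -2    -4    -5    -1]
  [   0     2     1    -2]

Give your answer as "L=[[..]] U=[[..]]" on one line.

L=[[1,0,0,0],[2,1,0,0],[-2,1,1,0],[0,-1,-1,1]] U=[[1,1,2,1],[0,-2,1,0],[0,0,-2,1],[0,0,0,-1]]

  r1 -= 2·r0 → [0,-2,1,0]
  r2 -= -2·r0 → [0,-2,-1,1]
  r3 -= 0·r0 → [0,2,1,-2]
  r2 -= 1·r1 → [0,0,-2,1]
  r3 -= -1·r1 → [0,0,2,-2]
  r3 -= -1·r2 → [0,0,0,-1]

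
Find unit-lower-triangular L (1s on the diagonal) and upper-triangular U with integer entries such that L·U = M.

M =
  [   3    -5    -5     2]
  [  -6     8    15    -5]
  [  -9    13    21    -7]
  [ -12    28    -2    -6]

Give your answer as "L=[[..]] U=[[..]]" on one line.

  row1 -= -2·row0 → [0,-2,5,-1]
  row2 -= -3·row0 → [0,-2,6,-1]
  row3 -= -4·row0 → [0,8,-22,2]
  row2 -= 1·row1 → [0,0,1,0]
  row3 -= -4·row1 → [0,0,-2,-2]
  row3 -= -2·row2 → [0,0,0,-2]

L=[[1,0,0,0],[-2,1,0,0],[-3,1,1,0],[-4,-4,-2,1]] U=[[3,-5,-5,2],[0,-2,5,-1],[0,0,1,0],[0,0,0,-2]]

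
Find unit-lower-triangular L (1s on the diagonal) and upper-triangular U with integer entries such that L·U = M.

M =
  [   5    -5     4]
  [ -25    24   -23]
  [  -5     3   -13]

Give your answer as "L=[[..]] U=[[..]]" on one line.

  R1 -= -5·R0 → [0,-1,-3]
  R2 -= -1·R0 → [0,-2,-9]
  R2 -= 2·R1 → [0,0,-3]

L=[[1,0,0],[-5,1,0],[-1,2,1]] U=[[5,-5,4],[0,-1,-3],[0,0,-3]]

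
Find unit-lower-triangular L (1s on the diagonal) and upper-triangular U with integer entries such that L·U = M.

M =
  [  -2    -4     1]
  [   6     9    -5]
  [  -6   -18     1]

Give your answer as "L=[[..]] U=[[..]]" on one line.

L=[[1,0,0],[-3,1,0],[3,2,1]] U=[[-2,-4,1],[0,-3,-2],[0,0,2]]

  R1 -= -3·R0 → [0,-3,-2]
  R2 -= 3·R0 → [0,-6,-2]
  R2 -= 2·R1 → [0,0,2]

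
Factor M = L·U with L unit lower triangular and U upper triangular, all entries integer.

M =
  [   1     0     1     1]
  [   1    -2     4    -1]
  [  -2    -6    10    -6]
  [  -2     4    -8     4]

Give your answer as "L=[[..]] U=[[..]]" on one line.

L=[[1,0,0,0],[1,1,0,0],[-2,3,1,0],[-2,-2,0,1]] U=[[1,0,1,1],[0,-2,3,-2],[0,0,3,2],[0,0,0,2]]

  R1 -= 1·R0 → [0,-2,3,-2]
  R2 -= -2·R0 → [0,-6,12,-4]
  R3 -= -2·R0 → [0,4,-6,6]
  R2 -= 3·R1 → [0,0,3,2]
  R3 -= -2·R1 → [0,0,0,2]
  R3 -= 0·R2 → [0,0,0,2]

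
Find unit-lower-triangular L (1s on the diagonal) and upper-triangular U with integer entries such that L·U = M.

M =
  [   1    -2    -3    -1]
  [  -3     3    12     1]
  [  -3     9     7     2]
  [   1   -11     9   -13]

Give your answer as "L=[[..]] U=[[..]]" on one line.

L=[[1,0,0,0],[-3,1,0,0],[-3,-1,1,0],[1,3,3,1]] U=[[1,-2,-3,-1],[0,-3,3,-2],[0,0,1,-3],[0,0,0,3]]

  r1 -= -3·r0 → [0,-3,3,-2]
  r2 -= -3·r0 → [0,3,-2,-1]
  r3 -= 1·r0 → [0,-9,12,-12]
  r2 -= -1·r1 → [0,0,1,-3]
  r3 -= 3·r1 → [0,0,3,-6]
  r3 -= 3·r2 → [0,0,0,3]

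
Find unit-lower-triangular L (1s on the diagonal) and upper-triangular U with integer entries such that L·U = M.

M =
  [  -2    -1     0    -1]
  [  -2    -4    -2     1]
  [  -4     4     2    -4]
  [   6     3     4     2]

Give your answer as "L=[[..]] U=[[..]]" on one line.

L=[[1,0,0,0],[1,1,0,0],[2,-2,1,0],[-3,0,-2,1]] U=[[-2,-1,0,-1],[0,-3,-2,2],[0,0,-2,2],[0,0,0,3]]

  R1 -= 1·R0 → [0,-3,-2,2]
  R2 -= 2·R0 → [0,6,2,-2]
  R3 -= -3·R0 → [0,0,4,-1]
  R2 -= -2·R1 → [0,0,-2,2]
  R3 -= 0·R1 → [0,0,4,-1]
  R3 -= -2·R2 → [0,0,0,3]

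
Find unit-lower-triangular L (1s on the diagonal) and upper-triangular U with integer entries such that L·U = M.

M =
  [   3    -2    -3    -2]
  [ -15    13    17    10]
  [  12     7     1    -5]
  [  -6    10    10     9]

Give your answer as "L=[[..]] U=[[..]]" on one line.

L=[[1,0,0,0],[-5,1,0,0],[4,5,1,0],[-2,2,0,1]] U=[[3,-2,-3,-2],[0,3,2,0],[0,0,3,3],[0,0,0,5]]

  r1 -= -5·r0 → [0,3,2,0]
  r2 -= 4·r0 → [0,15,13,3]
  r3 -= -2·r0 → [0,6,4,5]
  r2 -= 5·r1 → [0,0,3,3]
  r3 -= 2·r1 → [0,0,0,5]
  r3 -= 0·r2 → [0,0,0,5]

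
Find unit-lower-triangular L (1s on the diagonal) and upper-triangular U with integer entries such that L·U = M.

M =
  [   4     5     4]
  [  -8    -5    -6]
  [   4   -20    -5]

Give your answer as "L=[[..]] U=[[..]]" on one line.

  r1 -= -2·r0 → [0,5,2]
  r2 -= 1·r0 → [0,-25,-9]
  r2 -= -5·r1 → [0,0,1]

L=[[1,0,0],[-2,1,0],[1,-5,1]] U=[[4,5,4],[0,5,2],[0,0,1]]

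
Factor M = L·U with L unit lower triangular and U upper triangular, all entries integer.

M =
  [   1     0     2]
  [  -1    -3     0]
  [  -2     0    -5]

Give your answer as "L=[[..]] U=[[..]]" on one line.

  r1 -= -1·r0 → [0,-3,2]
  r2 -= -2·r0 → [0,0,-1]
  r2 -= 0·r1 → [0,0,-1]

L=[[1,0,0],[-1,1,0],[-2,0,1]] U=[[1,0,2],[0,-3,2],[0,0,-1]]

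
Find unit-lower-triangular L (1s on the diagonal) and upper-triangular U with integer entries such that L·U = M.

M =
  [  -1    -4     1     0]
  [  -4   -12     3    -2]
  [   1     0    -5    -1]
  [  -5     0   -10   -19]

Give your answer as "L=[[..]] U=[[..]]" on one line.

L=[[1,0,0,0],[4,1,0,0],[-1,-1,1,0],[5,5,2,1]] U=[[-1,-4,1,0],[0,4,-1,-2],[0,0,-5,-3],[0,0,0,-3]]

  row1 -= 4·row0 → [0,4,-1,-2]
  row2 -= -1·row0 → [0,-4,-4,-1]
  row3 -= 5·row0 → [0,20,-15,-19]
  row2 -= -1·row1 → [0,0,-5,-3]
  row3 -= 5·row1 → [0,0,-10,-9]
  row3 -= 2·row2 → [0,0,0,-3]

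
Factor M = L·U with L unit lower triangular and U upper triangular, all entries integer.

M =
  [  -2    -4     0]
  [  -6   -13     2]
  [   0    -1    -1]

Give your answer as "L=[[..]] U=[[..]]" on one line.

L=[[1,0,0],[3,1,0],[0,1,1]] U=[[-2,-4,0],[0,-1,2],[0,0,-3]]

  row1 -= 3·row0 → [0,-1,2]
  row2 -= 0·row0 → [0,-1,-1]
  row2 -= 1·row1 → [0,0,-3]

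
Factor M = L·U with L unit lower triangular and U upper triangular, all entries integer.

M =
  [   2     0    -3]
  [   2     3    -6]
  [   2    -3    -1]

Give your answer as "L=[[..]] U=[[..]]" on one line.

  r1 -= 1·r0 → [0,3,-3]
  r2 -= 1·r0 → [0,-3,2]
  r2 -= -1·r1 → [0,0,-1]

L=[[1,0,0],[1,1,0],[1,-1,1]] U=[[2,0,-3],[0,3,-3],[0,0,-1]]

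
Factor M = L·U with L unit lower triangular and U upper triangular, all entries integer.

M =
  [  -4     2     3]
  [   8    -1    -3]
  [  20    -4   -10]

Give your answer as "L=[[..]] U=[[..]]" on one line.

L=[[1,0,0],[-2,1,0],[-5,2,1]] U=[[-4,2,3],[0,3,3],[0,0,-1]]

  r1 -= -2·r0 → [0,3,3]
  r2 -= -5·r0 → [0,6,5]
  r2 -= 2·r1 → [0,0,-1]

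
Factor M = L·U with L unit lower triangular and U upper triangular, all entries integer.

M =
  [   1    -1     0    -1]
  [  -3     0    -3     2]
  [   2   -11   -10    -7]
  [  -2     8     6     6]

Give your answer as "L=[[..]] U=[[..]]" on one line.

  R1 -= -3·R0 → [0,-3,-3,-1]
  R2 -= 2·R0 → [0,-9,-10,-5]
  R3 -= -2·R0 → [0,6,6,4]
  R2 -= 3·R1 → [0,0,-1,-2]
  R3 -= -2·R1 → [0,0,0,2]
  R3 -= 0·R2 → [0,0,0,2]

L=[[1,0,0,0],[-3,1,0,0],[2,3,1,0],[-2,-2,0,1]] U=[[1,-1,0,-1],[0,-3,-3,-1],[0,0,-1,-2],[0,0,0,2]]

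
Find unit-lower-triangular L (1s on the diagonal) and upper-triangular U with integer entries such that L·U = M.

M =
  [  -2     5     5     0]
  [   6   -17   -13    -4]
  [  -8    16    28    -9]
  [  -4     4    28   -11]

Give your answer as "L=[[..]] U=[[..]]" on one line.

L=[[1,0,0,0],[-3,1,0,0],[4,2,1,0],[2,3,3,1]] U=[[-2,5,5,0],[0,-2,2,-4],[0,0,4,-1],[0,0,0,4]]

  r1 -= -3·r0 → [0,-2,2,-4]
  r2 -= 4·r0 → [0,-4,8,-9]
  r3 -= 2·r0 → [0,-6,18,-11]
  r2 -= 2·r1 → [0,0,4,-1]
  r3 -= 3·r1 → [0,0,12,1]
  r3 -= 3·r2 → [0,0,0,4]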